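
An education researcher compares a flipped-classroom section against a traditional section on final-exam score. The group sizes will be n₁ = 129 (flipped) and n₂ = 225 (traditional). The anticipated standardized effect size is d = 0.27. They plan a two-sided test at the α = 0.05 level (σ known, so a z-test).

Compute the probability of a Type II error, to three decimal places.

Noncentrality parameter: δ = d / √(1/n₁ + 1/n₂) = 0.27 / √(1/129 + 1/225) = 2.4448
Two-sided α = 0.05 → critical value z_{0.025} = 1.960.
Power = Φ(δ − 1.960) + Φ(−δ − 1.960) = Φ(0.485) + Φ(-4.405) = 0.6861 + 0.0000 = 0.6861.
Type II error: β = 1 − power = 1 − 0.6861 = 0.3139.

β ≈ 0.314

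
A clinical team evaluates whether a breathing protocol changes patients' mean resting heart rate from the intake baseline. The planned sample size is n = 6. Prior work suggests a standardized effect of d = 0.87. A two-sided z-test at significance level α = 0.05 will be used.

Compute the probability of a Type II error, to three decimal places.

β ≈ 0.432

Noncentrality parameter: δ = d·√n = 0.87 × √6 = 2.1311
Two-sided α = 0.05 → critical value z_{0.025} = 1.960.
Power = Φ(δ − 1.960) + Φ(−δ − 1.960) = Φ(0.171) + Φ(-4.091) = 0.5679 + 0.0000 = 0.5679.
Type II error: β = 1 − power = 1 − 0.5679 = 0.4321.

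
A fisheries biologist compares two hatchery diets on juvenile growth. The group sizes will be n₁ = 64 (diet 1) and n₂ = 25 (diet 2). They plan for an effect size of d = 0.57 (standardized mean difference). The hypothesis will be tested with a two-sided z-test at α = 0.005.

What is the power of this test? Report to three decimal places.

Noncentrality parameter: δ = d / √(1/n₁ + 1/n₂) = 0.57 / √(1/64 + 1/25) = 2.4168
Critical value for a two-sided test at α = 0.005: z_{α/2} = 2.807.
Power = Φ(δ − 2.807) + Φ(−δ − 2.807) = Φ(-0.390) + Φ(-5.224) = 0.3482 + 0.0000 = 0.3482.

Power ≈ 0.348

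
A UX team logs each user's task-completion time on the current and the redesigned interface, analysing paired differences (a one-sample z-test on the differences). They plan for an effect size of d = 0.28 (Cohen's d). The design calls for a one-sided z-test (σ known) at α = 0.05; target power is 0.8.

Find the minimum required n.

Set Φ(δ − 1.645) = 0.8; then δ − 1.645 = Φ⁻¹(0.8) = 0.842, giving δ = 2.486.
δ = d·√n ⇒ n = (δ/d)² = (2.486 / 0.28)² = 78.86.
Round up to the next whole unit.

n = 79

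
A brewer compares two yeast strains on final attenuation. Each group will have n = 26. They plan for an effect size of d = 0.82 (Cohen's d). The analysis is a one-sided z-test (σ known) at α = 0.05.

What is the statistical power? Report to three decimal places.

Noncentrality parameter: δ = d·√(n/2) = 0.82 × √(26/2) = 2.9566
One-sided α = 0.05 → critical value z_{0.05} = 1.645.
Power = Φ(δ − 1.645) = Φ(1.312) = 0.9052.

Power ≈ 0.905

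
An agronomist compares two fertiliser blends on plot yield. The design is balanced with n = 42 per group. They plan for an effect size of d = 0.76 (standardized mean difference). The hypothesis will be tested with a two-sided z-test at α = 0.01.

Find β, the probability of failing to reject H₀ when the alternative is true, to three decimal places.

β ≈ 0.182

Noncentrality parameter: δ = d·√(n/2) = 0.76 × √(42/2) = 3.4828
Two-sided α = 0.01 → critical value z_{0.005} = 2.576.
Power = Φ(δ − 2.576) + Φ(−δ − 2.576) = Φ(0.907) + Φ(-6.059) = 0.8178 + 0.0000 = 0.8178.
Type II error: β = 1 − power = 1 − 0.8178 = 0.1822.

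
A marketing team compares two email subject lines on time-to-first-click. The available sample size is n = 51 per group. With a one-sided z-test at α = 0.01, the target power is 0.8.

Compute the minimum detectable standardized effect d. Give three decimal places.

d ≈ 0.627

Required noncentrality: δ = z_{0.01} + z_{0.20} = 2.326 + 0.842 = 3.168.
δ = d·√(n/2) ⇒ d = δ/√(n/2) = 3.168/√(51/2) = 0.6274.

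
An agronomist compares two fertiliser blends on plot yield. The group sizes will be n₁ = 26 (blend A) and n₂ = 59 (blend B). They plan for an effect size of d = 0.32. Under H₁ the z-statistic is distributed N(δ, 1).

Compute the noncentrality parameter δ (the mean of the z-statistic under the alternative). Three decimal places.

δ ≈ 1.359

δ = d / √(1/n₁ + 1/n₂) = 0.32 / √(1/26 + 1/59) = 1.3594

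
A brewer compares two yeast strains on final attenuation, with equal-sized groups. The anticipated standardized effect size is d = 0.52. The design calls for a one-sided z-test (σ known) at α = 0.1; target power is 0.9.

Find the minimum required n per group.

Set Φ(δ − 1.282) = 0.9; then δ − 1.282 = Φ⁻¹(0.9) = 1.282, giving δ = 2.563.
δ = d·√(n/2) ⇒ n = 2(δ/d)² = 2 × (2.563 / 0.52)² = 48.59.
Round up to the next whole unit.

n = 49 per group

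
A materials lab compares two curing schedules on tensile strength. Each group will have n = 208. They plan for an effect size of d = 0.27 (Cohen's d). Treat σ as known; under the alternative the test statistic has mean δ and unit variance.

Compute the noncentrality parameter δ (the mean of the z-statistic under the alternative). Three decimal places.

δ = d·√(n/2) = 0.27 × √(208/2) = 2.7535

δ ≈ 2.753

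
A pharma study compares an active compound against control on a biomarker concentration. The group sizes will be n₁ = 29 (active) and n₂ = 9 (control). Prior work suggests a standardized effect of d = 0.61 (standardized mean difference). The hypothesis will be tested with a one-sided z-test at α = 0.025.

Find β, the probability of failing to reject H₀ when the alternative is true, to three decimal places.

Noncentrality parameter: λ = d / √(1/n₁ + 1/n₂) = 0.61 / √(1/29 + 1/9) = 1.5987
Critical value for a one-sided test at α = 0.025: z_α = 1.960.
Power = P(Z > 1.960 − λ) = Φ(-0.361) = 0.3589.
Type II error: β = 1 − power = 1 − 0.3589 = 0.6411.

β ≈ 0.641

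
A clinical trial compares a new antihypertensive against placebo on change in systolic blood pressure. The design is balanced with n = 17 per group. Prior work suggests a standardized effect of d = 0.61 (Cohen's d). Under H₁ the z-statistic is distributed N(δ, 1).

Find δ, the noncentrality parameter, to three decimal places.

δ = d·√(n/2) = 0.61 × √(17/2) = 1.7784

δ ≈ 1.778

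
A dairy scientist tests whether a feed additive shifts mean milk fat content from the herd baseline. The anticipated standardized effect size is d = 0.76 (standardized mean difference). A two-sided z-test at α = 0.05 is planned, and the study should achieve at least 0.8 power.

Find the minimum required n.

Set Φ(δ − 1.960) = 0.8; then δ − 1.960 = Φ⁻¹(0.8) = 0.842, giving δ = 2.802.
(For δ > 0 the lower-tail rejection region contributes negligibly to power, so the one-term inversion is standard.)
δ = d·√n ⇒ n = (δ/d)² = (2.802 / 0.76)² = 13.59.
Round up to the next whole unit.

n = 14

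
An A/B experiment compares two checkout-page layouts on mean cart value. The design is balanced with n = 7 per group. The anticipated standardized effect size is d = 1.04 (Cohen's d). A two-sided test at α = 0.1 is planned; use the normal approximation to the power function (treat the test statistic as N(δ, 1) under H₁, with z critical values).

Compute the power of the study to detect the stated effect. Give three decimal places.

Power ≈ 0.618

Noncentrality parameter: δ = d·√(n/2) = 1.04 × √(7/2) = 1.9457
Two-sided α = 0.1 → critical value z_{0.05} = 1.645.
Power = Φ(δ − 1.645) + Φ(−δ − 1.645) = Φ(0.301) + Φ(-3.591) = 0.6182 + 0.0002 = 0.6184.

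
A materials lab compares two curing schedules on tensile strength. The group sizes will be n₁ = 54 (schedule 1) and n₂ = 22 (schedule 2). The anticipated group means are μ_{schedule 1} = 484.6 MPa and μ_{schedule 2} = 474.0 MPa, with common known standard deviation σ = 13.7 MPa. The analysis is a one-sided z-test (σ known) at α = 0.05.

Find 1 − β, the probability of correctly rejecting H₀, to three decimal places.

Power ≈ 0.921

Standardized effect: d = |μ_{schedule 1} − μ_{schedule 2}| / σ = |484.6 − 474.0| / 13.7 = 0.7737
Noncentrality parameter: δ = d / √(1/n₁ + 1/n₂) = 0.7737 / √(1/54 + 1/22) = 3.0591
Critical value for a one-sided test at α = 0.05: z_α = 1.645.
Power = P(Z > 1.645 − δ) = Φ(1.414) = 0.9213.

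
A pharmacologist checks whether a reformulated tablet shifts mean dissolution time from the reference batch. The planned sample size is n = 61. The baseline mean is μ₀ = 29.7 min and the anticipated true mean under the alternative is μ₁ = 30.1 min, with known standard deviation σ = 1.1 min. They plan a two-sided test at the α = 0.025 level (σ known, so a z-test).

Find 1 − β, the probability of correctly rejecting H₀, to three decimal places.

Power ≈ 0.725

Standardized effect: d = |μ₁ − μ₀| / σ = |30.1 − 29.7| / 1.1 = 0.3636
Noncentrality parameter: δ = d·√n = 0.3636 × √61 = 2.8401
Two-sided α = 0.025 → critical value z_{0.0125} = 2.241.
Power = Φ(δ − 2.241) + Φ(−δ − 2.241) = Φ(0.599) + Φ(-5.081) = 0.7253 + 0.0000 = 0.7253.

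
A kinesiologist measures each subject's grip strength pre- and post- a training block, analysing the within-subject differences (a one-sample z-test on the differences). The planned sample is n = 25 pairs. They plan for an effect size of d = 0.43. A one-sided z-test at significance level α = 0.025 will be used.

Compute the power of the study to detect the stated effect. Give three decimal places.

Noncentrality parameter: δ = d·√n = 0.43 × √25 = 2.1500
Critical value for a one-sided test at α = 0.025: z_α = 1.960.
Power = P(Z > 1.960 − δ) = Φ(0.190) = 0.5754.

Power ≈ 0.575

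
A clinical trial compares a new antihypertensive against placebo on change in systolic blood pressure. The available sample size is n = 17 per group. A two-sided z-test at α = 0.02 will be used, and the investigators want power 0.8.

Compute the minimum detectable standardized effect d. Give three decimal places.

Need Φ(δ − 2.326) = 0.8, so δ = 2.326 + 0.842 = 3.168.
(Lower-tail contribution to power is negligible for δ > 0.)
δ = d·√(n/2) ⇒ d = δ/√(n/2) = 3.168/√(17/2) = 1.0866.

d ≈ 1.087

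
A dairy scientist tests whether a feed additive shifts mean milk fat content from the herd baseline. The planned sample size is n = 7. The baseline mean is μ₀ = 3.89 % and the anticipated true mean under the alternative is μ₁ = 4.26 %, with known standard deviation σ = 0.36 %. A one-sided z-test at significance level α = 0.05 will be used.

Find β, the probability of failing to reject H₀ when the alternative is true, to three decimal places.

Standardized effect: d = |μ₁ − μ₀| / σ = |4.26 − 3.89| / 0.36 = 1.0278
Noncentrality parameter: δ = d·√n = 1.0278 × √7 = 2.7192
One-sided α = 0.05 → critical value z_{0.05} = 1.645.
Power = Φ(δ − 1.645) = Φ(1.074) = 0.8587.
Type II error: β = 1 − power = 1 − 0.8587 = 0.1413.

β ≈ 0.141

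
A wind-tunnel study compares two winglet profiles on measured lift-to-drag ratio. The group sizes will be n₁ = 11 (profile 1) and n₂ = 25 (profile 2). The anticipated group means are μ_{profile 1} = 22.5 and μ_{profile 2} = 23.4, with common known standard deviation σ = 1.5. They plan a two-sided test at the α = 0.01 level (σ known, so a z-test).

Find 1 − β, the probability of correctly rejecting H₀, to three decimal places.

Standardized effect: d = |μ_{profile 1} − μ_{profile 2}| / σ = |22.5 − 23.4| / 1.5 = 0.6000
Noncentrality parameter: δ = d / √(1/n₁ + 1/n₂) = 0.6000 / √(1/11 + 1/25) = 1.6583
Two-sided α = 0.01 → critical value z_{0.005} = 2.576.
Power = Φ(δ − 2.576) + Φ(−δ − 2.576) = Φ(-0.918) + Φ(-4.234) = 0.1794 + 0.0000 = 0.1794.

Power ≈ 0.179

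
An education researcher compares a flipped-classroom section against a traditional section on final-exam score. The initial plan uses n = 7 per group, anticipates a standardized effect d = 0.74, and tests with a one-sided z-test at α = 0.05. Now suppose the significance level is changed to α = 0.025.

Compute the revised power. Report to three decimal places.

δ = d·√(n/2) = 0.74 × √(7/2) = 1.3844 (unchanged). New critical value: z_{0.025} = 1.960.
Revised power = Φ(δ − 1.960) = Φ(-0.576) = 0.2825.

Power ≈ 0.282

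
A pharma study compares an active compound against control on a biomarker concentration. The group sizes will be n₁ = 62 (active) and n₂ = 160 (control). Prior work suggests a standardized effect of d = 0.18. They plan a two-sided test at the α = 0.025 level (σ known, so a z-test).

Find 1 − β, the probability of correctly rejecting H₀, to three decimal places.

Noncentrality parameter: λ = d / √(1/n₁ + 1/n₂) = 0.18 / √(1/62 + 1/160) = 1.2032
Two-sided α = 0.025 → critical value z_{0.0125} = 2.241.
Power = Φ(λ − 2.241) + Φ(−λ − 2.241) = Φ(-1.038) + Φ(-3.445) = 0.1496 + 0.0003 = 0.1499.

Power ≈ 0.150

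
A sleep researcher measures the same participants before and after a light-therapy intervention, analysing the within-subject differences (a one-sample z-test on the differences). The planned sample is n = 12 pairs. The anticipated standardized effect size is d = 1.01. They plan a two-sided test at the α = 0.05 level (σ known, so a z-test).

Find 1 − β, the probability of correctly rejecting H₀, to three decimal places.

Noncentrality parameter: δ = d·√n = 1.01 × √12 = 3.4987
Two-sided α = 0.05 → critical value z_{0.025} = 1.960.
Power = Φ(δ − 1.960) + Φ(−δ − 1.960) = Φ(1.539) + Φ(-5.459) = 0.9381 + 0.0000 = 0.9381.

Power ≈ 0.938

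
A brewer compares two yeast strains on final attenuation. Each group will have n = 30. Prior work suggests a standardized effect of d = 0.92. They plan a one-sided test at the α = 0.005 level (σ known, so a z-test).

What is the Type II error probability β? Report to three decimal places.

β ≈ 0.162

Noncentrality parameter: δ = d·√(n/2) = 0.92 × √(30/2) = 3.5631
Critical value for a one-sided test at α = 0.005: z_α = 2.576.
Power = Φ(δ − 2.576) = Φ(0.987) = 0.8383.
Type II error: β = 1 − power = 1 − 0.8383 = 0.1617.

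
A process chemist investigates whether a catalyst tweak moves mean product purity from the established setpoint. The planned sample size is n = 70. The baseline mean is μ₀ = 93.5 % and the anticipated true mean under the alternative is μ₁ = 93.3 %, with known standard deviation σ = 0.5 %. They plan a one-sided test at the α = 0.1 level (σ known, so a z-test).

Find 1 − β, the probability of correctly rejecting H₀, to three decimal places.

Standardized effect: d = |μ₁ − μ₀| / σ = |93.3 − 93.5| / 0.5 = 0.4000
Noncentrality parameter: δ = d·√n = 0.4000 × √70 = 3.3466
One-sided α = 0.1 → critical value z_{0.1} = 1.282.
Power = Φ(δ − 1.282) = Φ(2.065) = 0.9805.

Power ≈ 0.981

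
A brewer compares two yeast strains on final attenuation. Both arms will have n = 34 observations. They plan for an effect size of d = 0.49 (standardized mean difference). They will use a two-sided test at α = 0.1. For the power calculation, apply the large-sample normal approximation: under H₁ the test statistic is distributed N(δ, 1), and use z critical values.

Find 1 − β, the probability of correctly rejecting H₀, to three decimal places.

Power ≈ 0.646

Noncentrality parameter: δ = d·√(n/2) = 0.49 × √(34/2) = 2.0203
Two-sided α = 0.1 → critical value z_{0.05} = 1.645.
Power = Φ(δ − 1.645) + Φ(−δ − 1.645) = Φ(0.375) + Φ(-3.665) = 0.6463 + 0.0001 = 0.6465.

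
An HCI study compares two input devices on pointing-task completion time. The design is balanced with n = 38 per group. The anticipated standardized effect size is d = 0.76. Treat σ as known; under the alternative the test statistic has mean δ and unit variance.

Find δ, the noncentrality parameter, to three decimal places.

δ = d·√(n/2) = 0.76 × √(38/2) = 3.3128

δ ≈ 3.313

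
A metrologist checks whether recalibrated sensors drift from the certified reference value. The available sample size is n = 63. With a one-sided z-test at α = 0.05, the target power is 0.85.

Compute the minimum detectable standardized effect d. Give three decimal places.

Required noncentrality: δ = z_{0.05} + z_{0.15} = 1.645 + 1.036 = 2.681.
δ = d·√n ⇒ d = δ/√n = 2.681/√63 = 0.3378.

d ≈ 0.338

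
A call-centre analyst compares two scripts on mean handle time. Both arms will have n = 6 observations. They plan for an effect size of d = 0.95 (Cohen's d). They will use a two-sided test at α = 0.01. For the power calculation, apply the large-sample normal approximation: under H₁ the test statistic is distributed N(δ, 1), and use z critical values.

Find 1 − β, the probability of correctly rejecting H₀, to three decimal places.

Noncentrality parameter: δ = d·√(n/2) = 0.95 × √(6/2) = 1.6454
Critical value for a two-sided test at α = 0.01: z_{α/2} = 2.576.
Power = Φ(δ − 2.576) + Φ(−δ − 2.576) = Φ(-0.930) + Φ(-4.221) = 0.1761 + 0.0000 = 0.1761.

Power ≈ 0.176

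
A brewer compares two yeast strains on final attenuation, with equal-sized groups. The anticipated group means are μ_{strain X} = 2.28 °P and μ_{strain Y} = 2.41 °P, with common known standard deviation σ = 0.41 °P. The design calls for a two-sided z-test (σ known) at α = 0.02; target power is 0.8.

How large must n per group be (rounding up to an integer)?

Standardized effect: d = |μ_{strain X} − μ_{strain Y}| / σ = |2.28 − 2.41| / 0.41 = 0.3171
For power 0.8 need Φ(δ − z_{0.01}) = 0.8, so δ = z_{0.01} + z_{0.20} = 2.326 + 0.842 = 3.168.
(Ignoring the negligible lower-tail rejection probability gives the usual closed-form inversion.)
δ = d·√(n/2) ⇒ n = 2(δ/d)² = 2 × (3.168 / 0.3171)² = 199.65.
Round up to the next whole unit.

n = 200 per group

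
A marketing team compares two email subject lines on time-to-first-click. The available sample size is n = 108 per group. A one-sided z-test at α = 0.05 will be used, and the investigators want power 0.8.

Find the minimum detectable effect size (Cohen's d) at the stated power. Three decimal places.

d ≈ 0.338

Need Φ(δ − 1.645) = 0.8, so δ = 1.645 + 0.842 = 2.486.
δ = d·√(n/2) ⇒ d = δ/√(n/2) = 2.486/√(108/2) = 0.3384.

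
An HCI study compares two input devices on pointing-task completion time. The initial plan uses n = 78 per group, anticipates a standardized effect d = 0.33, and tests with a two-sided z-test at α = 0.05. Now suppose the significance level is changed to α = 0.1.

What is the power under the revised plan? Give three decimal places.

δ = d·√(n/2) = 0.33 × √(78/2) = 2.0608 (unchanged). New critical value: z_{0.05} = 1.645.
Revised power = Φ(δ − 1.645) + Φ(−δ − 1.645) = Φ(0.416) + Φ(-3.706) = 0.6613 + 0.0001 = 0.6614.

Power ≈ 0.661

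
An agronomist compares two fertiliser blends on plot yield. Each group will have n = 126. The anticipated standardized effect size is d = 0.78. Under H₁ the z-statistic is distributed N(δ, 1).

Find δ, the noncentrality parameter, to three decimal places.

The noncentrality parameter scales effect size by the design's sample-size factor: δ = d·√(n/2) = 0.78 × √(126/2) = 6.1911

δ ≈ 6.191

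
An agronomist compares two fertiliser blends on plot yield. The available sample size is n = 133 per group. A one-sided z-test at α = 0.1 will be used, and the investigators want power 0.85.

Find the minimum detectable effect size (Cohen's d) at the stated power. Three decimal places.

Required noncentrality: δ = z_{0.1} + z_{0.15} = 1.282 + 1.036 = 2.318.
δ = d·√(n/2) ⇒ d = δ/√(n/2) = 2.318/√(133/2) = 0.2842.

d ≈ 0.284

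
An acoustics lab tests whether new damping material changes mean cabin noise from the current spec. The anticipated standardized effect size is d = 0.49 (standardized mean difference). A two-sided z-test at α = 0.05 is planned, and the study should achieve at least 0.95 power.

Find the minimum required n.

n = 55

Set Φ(δ − 1.960) = 0.95; then δ − 1.960 = Φ⁻¹(0.95) = 1.645, giving δ = 3.605.
(The Φ(−δ − z_{α/2}) term is vanishingly small for δ > 0 and is dropped in the standard sample-size formula.)
δ = d·√n ⇒ n = (δ/d)² = (3.605 / 0.49)² = 54.12.
Rounding up, n = 55.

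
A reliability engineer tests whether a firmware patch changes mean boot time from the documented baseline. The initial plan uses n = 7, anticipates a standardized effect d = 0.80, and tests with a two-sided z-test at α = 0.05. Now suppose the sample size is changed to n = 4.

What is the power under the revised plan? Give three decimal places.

Power ≈ 0.360

With n = 4: δ = d·√n = 0.80 × √4 = 1.6000. Critical value z_{0.025} = 1.960.
Revised power = Φ(δ − 1.960) + Φ(−δ − 1.960) = Φ(-0.360) + Φ(-3.560) = 0.3594 + 0.0002 = 0.3596.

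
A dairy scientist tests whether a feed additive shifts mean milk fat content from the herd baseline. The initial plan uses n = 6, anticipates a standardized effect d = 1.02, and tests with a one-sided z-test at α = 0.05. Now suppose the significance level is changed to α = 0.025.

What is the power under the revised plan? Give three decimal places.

Power ≈ 0.705

δ = d·√n = 1.02 × √6 = 2.4985 (unchanged). New critical value: z_{0.025} = 1.960.
Revised power = P(Z > 1.960 − δ) = Φ(0.539) = 0.7049.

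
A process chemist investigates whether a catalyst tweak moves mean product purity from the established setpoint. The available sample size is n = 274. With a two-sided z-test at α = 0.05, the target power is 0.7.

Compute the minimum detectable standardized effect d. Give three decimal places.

Need Φ(δ − 1.960) = 0.7, so δ = 1.960 + 0.524 = 2.484.
(Lower-tail contribution to power is negligible for δ > 0.)
δ = d·√n ⇒ d = δ/√n = 2.484/√274 = 0.1501.

d ≈ 0.150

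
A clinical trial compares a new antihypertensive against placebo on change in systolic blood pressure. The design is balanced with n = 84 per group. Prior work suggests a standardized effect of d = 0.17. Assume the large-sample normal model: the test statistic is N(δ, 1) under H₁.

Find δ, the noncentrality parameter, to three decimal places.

δ = d·√(n/2) = 0.17 × √(84/2) = 1.1017

δ ≈ 1.102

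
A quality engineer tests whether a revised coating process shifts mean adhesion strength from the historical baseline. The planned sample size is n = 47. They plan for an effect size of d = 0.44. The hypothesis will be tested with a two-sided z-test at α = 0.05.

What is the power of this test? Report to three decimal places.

Noncentrality parameter: δ = d·√n = 0.44 × √47 = 3.0165
Critical value for a two-sided test at α = 0.05: z_{α/2} = 1.960.
Power = Φ(δ − 1.960) + Φ(−δ − 1.960) = Φ(1.057) + Φ(-4.976) = 0.8546 + 0.0000 = 0.8546.

Power ≈ 0.855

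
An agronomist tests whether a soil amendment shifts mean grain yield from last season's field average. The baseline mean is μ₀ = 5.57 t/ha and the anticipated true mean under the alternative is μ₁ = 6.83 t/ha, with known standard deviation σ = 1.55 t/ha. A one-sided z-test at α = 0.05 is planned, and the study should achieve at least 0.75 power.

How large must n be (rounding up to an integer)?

n = 9

Standardized effect: d = |μ₁ − μ₀| / σ = |6.83 − 5.57| / 1.55 = 0.8129
Set Φ(δ − 1.645) = 0.75; then δ − 1.645 = Φ⁻¹(0.75) = 0.674, giving δ = 2.319.
δ = d·√n ⇒ n = (δ/d)² = (2.319 / 0.8129)² = 8.14.
Round up to the next whole unit.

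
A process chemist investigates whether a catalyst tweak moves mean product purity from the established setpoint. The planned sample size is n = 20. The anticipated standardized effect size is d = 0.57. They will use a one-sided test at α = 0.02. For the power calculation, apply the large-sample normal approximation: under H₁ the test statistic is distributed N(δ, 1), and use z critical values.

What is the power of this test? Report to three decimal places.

Noncentrality parameter: δ = d·√n = 0.57 × √20 = 2.5491
Critical value for a one-sided test at α = 0.02: z_α = 2.054.
Power = P(Z > 2.054 − δ) = Φ(0.495) = 0.6898.

Power ≈ 0.690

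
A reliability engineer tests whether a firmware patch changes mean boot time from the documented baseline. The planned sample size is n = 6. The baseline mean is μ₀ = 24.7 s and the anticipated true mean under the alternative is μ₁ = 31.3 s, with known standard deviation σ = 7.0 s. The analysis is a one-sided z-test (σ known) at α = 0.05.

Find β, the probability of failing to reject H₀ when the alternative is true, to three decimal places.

β ≈ 0.253

Standardized effect: d = |μ₁ − μ₀| / σ = |31.3 − 24.7| / 7.0 = 0.9429
Noncentrality parameter: δ = d·√n = 0.9429 × √6 = 2.3095
One-sided α = 0.05 → critical value z_{0.05} = 1.645.
Power = Φ(δ − 1.645) = Φ(0.665) = 0.7469.
Type II error: β = 1 − power = 1 − 0.7469 = 0.2531.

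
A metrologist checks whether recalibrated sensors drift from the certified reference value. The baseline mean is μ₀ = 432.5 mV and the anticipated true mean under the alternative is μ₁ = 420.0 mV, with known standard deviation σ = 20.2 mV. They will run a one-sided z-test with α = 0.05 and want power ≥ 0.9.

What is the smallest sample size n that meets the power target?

Standardized effect: d = |μ₁ − μ₀| / σ = |420.0 − 432.5| / 20.2 = 0.6188
For power 0.9 need Φ(δ − z_{0.05}) = 0.9, so δ = z_{0.05} + z_{0.10} = 1.645 + 1.282 = 2.926.
δ = d·√n ⇒ n = (δ/d)² = (2.926 / 0.6188)² = 22.36.
Round up to the next whole unit.

n = 23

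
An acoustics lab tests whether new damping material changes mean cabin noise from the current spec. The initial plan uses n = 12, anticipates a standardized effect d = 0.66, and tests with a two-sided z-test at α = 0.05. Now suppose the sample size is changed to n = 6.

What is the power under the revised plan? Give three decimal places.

With n = 6: δ = d·√n = 0.66 × √6 = 1.6167. Critical value z_{0.025} = 1.960.
Revised power = Φ(δ − 1.960) + Φ(−δ − 1.960) = Φ(-0.343) + Φ(-3.577) = 0.3657 + 0.0002 = 0.3659.

Power ≈ 0.366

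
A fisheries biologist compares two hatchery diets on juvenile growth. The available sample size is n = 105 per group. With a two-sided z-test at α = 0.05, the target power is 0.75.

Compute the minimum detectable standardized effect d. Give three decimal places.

Need Φ(δ − 1.960) = 0.75, so δ = 1.960 + 0.674 = 2.634.
(The second rejection-region term Φ(−δ − z_{α/2}) is negligible and dropped.)
δ = d·√(n/2) ⇒ d = δ/√(n/2) = 2.634/√(105/2) = 0.3636.

d ≈ 0.364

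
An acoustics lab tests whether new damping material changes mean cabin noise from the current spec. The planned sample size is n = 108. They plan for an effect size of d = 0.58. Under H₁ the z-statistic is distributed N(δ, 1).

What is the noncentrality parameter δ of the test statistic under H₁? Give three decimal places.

δ = d·√n = 0.58 × √108 = 6.0275

δ ≈ 6.028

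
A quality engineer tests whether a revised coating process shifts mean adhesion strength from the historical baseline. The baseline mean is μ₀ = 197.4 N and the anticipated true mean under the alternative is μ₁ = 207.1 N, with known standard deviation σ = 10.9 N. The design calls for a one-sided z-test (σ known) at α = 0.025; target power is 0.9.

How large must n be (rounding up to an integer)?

Standardized effect: d = |μ₁ − μ₀| / σ = |207.1 − 197.4| / 10.9 = 0.8899
Set Φ(δ − 1.960) = 0.9; then δ − 1.960 = Φ⁻¹(0.9) = 1.282, giving δ = 3.242.
δ = d·√n ⇒ n = (δ/d)² = (3.242 / 0.8899)² = 13.27.
Rounding up, n = 14.

n = 14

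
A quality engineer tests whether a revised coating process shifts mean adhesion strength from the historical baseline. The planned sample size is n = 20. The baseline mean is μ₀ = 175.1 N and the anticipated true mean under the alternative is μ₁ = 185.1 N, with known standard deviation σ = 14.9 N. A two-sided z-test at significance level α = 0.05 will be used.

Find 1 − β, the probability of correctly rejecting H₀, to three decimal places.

Standardized effect: d = |μ₁ − μ₀| / σ = |185.1 − 175.1| / 14.9 = 0.6711
Noncentrality parameter: λ = d·√n = 0.6711 × √20 = 3.0014
Critical value for a two-sided test at α = 0.05: z_{α/2} = 1.960.
Power = Φ(λ − 1.960) + Φ(−λ − 1.960) = Φ(1.041) + Φ(-4.961) = 0.8512 + 0.0000 = 0.8512.

Power ≈ 0.851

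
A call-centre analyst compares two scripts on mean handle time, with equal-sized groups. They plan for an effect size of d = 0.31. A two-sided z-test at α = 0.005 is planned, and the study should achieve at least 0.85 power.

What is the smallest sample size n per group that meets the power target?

For power 0.85 need Φ(δ − z_{0.0025}) = 0.85, so δ = z_{0.0025} + z_{0.15} = 2.807 + 1.036 = 3.843.
(The Φ(−δ − z_{α/2}) term is vanishingly small for δ > 0 and is dropped in the standard sample-size formula.)
δ = d·√(n/2) ⇒ n = 2(δ/d)² = 2 × (3.843 / 0.31)² = 307.43.
Rounding up, n = 308 per group.

n = 308 per group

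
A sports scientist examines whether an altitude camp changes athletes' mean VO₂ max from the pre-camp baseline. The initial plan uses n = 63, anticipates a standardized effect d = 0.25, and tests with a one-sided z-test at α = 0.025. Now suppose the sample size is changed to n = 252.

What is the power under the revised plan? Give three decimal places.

With n = 252: δ = d·√n = 0.25 × √252 = 3.9686. Critical value z_{0.025} = 1.960.
Revised power = Φ(δ − 1.960) = Φ(2.009) = 0.9777.

Power ≈ 0.978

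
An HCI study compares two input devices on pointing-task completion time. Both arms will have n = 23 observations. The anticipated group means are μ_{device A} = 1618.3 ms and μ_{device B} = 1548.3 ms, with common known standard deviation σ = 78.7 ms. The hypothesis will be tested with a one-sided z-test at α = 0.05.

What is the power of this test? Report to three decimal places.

Standardized effect: d = |μ_{device A} − μ_{device B}| / σ = |1618.3 − 1548.3| / 78.7 = 0.8895
Noncentrality parameter: δ = d·√(n/2) = 0.8895 × √(23/2) = 3.0163
One-sided α = 0.05 → critical value z_{0.05} = 1.645.
Power = Φ(δ − 1.645) = Φ(1.371) = 0.9149.

Power ≈ 0.915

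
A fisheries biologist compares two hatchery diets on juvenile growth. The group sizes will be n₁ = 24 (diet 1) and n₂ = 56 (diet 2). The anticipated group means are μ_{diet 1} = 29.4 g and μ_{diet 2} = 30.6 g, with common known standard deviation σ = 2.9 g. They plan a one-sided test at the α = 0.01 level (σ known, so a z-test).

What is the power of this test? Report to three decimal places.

Standardized effect: d = |μ_{diet 1} − μ_{diet 2}| / σ = |29.4 − 30.6| / 2.9 = 0.4138
Noncentrality parameter: δ = d / √(1/n₁ + 1/n₂) = 0.4138 / √(1/24 + 1/56) = 1.6960
Critical value for a one-sided test at α = 0.01: z_α = 2.326.
Power = P(Z > 2.326 − δ) = Φ(-0.630) = 0.2642.

Power ≈ 0.264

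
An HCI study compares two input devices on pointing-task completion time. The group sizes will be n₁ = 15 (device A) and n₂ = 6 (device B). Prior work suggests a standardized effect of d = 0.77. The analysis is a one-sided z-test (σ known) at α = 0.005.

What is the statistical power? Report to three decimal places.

Noncentrality parameter: δ = d / √(1/n₁ + 1/n₂) = 0.77 / √(1/15 + 1/6) = 1.5941
Critical value for a one-sided test at α = 0.005: z_α = 2.576.
Power = Φ(δ − 2.576) = Φ(-0.982) = 0.1631.

Power ≈ 0.163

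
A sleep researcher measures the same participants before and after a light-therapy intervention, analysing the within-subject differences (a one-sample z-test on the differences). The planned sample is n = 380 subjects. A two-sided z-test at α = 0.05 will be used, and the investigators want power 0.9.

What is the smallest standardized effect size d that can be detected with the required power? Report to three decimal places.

Required noncentrality: δ = z_{0.025} + z_{0.10} = 1.960 + 1.282 = 3.242.
(Lower-tail contribution to power is negligible for δ > 0.)
δ = d·√n ⇒ d = δ/√n = 3.242/√380 = 0.1663.

d ≈ 0.166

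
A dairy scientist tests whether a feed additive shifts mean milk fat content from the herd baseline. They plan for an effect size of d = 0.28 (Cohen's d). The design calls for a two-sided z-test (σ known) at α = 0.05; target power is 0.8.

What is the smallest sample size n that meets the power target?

For power 0.8 need Φ(δ − z_{0.025}) = 0.8, so δ = z_{0.025} + z_{0.20} = 1.960 + 0.842 = 2.802.
(The Φ(−δ − z_{α/2}) term is vanishingly small for δ > 0 and is dropped in the standard sample-size formula.)
δ = d·√n ⇒ n = (δ/d)² = (2.802 / 0.28)² = 100.11.
Rounding up, n = 101.

n = 101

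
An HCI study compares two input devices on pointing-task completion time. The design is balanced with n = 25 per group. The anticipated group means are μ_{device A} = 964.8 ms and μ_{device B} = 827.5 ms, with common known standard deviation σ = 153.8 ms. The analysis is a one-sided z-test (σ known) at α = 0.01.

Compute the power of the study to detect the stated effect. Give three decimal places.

Standardized effect: d = |μ_{device A} − μ_{device B}| / σ = |964.8 − 827.5| / 153.8 = 0.8927
Noncentrality parameter: δ = d·√(n/2) = 0.8927 × √(25/2) = 3.1562
Critical value for a one-sided test at α = 0.01: z_α = 2.326.
Power = Φ(δ − 2.326) = Φ(0.830) = 0.7967.

Power ≈ 0.797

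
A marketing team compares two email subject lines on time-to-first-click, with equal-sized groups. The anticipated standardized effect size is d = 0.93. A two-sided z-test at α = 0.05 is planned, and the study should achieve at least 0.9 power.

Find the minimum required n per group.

For power 0.9 need Φ(δ − z_{0.025}) = 0.9, so δ = z_{0.025} + z_{0.10} = 1.960 + 1.282 = 3.242.
(Ignoring the negligible lower-tail rejection probability gives the usual closed-form inversion.)
δ = d·√(n/2) ⇒ n = 2(δ/d)² = 2 × (3.242 / 0.93)² = 24.30.
Rounding up, n = 25 per group.

n = 25 per group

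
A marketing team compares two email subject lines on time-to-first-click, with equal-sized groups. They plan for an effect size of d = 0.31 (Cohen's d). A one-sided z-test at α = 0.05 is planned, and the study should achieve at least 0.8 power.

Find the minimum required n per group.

n = 129 per group

For power 0.8 need Φ(δ − z_{0.05}) = 0.8, so δ = z_{0.05} + z_{0.20} = 1.645 + 0.842 = 2.486.
δ = d·√(n/2) ⇒ n = 2(δ/d)² = 2 × (2.486 / 0.31)² = 128.67.
Rounding up, n = 129 per group.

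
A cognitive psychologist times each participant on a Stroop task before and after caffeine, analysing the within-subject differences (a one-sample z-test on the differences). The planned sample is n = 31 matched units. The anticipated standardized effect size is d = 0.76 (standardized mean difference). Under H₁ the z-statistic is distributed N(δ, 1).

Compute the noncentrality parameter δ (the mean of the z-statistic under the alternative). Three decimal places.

δ ≈ 4.232

δ = d·√n = 0.76 × √31 = 4.2315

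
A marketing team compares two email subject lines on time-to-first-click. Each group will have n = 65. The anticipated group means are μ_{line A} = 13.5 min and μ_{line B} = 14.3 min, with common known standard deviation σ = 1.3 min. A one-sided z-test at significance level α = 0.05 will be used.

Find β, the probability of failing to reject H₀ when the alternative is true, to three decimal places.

β ≈ 0.031

Standardized effect: d = |μ_{line A} − μ_{line B}| / σ = |13.5 − 14.3| / 1.3 = 0.6154
Noncentrality parameter: δ = d·√(n/2) = 0.6154 × √(65/2) = 3.5082
One-sided α = 0.05 → critical value z_{0.05} = 1.645.
Power = P(Z > 1.645 − δ) = Φ(1.863) = 0.9688.
Type II error: β = 1 − power = 1 − 0.9688 = 0.0312.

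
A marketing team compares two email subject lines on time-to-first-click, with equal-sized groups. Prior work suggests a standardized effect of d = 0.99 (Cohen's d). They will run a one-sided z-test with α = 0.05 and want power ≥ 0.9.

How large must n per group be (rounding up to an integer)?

For power 0.9 need Φ(δ − z_{0.05}) = 0.9, so δ = z_{0.05} + z_{0.10} = 1.645 + 1.282 = 2.926.
δ = d·√(n/2) ⇒ n = 2(δ/d)² = 2 × (2.926 / 0.99)² = 17.48.
Round up to the next whole unit.

n = 18 per group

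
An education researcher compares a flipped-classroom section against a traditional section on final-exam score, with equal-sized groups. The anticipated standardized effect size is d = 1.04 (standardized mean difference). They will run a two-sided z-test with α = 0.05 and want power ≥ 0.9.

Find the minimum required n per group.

Set Φ(δ − 1.960) = 0.9; then δ − 1.960 = Φ⁻¹(0.9) = 1.282, giving δ = 3.242.
(For δ > 0 the lower-tail rejection region contributes negligibly to power, so the one-term inversion is standard.)
δ = d·√(n/2) ⇒ n = 2(δ/d)² = 2 × (3.242 / 1.04)² = 19.43.
Rounding up, n = 20 per group.

n = 20 per group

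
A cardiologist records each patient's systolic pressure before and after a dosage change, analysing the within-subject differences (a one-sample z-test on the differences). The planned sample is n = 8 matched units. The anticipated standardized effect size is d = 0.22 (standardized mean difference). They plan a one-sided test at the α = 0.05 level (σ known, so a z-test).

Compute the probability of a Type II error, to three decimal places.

Noncentrality parameter: δ = d·√n = 0.22 × √8 = 0.6223
Critical value for a one-sided test at α = 0.05: z_α = 1.645.
Power = Φ(δ − 1.645) = Φ(-1.023) = 0.1532.
Type II error: β = 1 − power = 1 − 0.1532 = 0.8468.

β ≈ 0.847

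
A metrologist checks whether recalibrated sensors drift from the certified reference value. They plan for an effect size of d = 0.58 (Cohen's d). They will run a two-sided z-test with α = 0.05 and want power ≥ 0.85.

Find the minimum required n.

For power 0.85 need Φ(δ − z_{0.025}) = 0.85, so δ = z_{0.025} + z_{0.15} = 1.960 + 1.036 = 2.996.
(Ignoring the negligible lower-tail rejection probability gives the usual closed-form inversion.)
δ = d·√n ⇒ n = (δ/d)² = (2.996 / 0.58)² = 26.69.
Rounding up, n = 27.

n = 27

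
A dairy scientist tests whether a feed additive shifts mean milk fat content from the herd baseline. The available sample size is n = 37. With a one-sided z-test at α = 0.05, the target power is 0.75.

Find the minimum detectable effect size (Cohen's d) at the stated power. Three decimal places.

Required noncentrality: δ = z_{0.05} + z_{0.25} = 1.645 + 0.674 = 2.319.
δ = d·√n ⇒ d = δ/√n = 2.319/√37 = 0.3813.

d ≈ 0.381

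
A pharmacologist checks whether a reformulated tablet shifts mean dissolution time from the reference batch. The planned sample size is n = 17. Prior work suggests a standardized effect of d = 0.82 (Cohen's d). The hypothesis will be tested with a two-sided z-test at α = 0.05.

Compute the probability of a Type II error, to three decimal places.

β ≈ 0.078

Noncentrality parameter: δ = d·√n = 0.82 × √17 = 3.3809
Critical value for a two-sided test at α = 0.05: z_{α/2} = 1.960.
Power = Φ(δ − 1.960) + Φ(−δ − 1.960) = Φ(1.421) + Φ(-5.341) = 0.9223 + 0.0000 = 0.9223.
Type II error: β = 1 − power = 1 − 0.9223 = 0.0777.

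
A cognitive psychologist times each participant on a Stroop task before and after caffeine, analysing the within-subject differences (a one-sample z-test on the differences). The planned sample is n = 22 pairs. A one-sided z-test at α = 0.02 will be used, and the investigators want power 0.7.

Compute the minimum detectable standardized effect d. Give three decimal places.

Need Φ(δ − 2.054) = 0.7, so δ = 2.054 + 0.524 = 2.578.
δ = d·√n ⇒ d = δ/√n = 2.578/√22 = 0.5497.

d ≈ 0.550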